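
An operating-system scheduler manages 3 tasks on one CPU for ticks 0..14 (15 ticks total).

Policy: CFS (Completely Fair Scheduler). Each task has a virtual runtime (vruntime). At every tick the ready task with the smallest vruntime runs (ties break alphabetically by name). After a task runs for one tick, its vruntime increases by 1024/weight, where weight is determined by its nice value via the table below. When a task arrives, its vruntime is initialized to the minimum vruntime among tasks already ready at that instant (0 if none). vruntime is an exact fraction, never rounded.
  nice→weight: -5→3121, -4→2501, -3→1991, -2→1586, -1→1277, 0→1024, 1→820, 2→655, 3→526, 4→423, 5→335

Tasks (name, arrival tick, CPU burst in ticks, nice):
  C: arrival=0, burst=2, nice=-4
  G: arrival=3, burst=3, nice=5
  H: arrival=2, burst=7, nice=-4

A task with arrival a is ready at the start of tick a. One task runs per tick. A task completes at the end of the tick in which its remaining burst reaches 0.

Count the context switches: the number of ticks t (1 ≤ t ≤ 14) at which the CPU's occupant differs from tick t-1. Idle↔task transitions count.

context switches = 5

t=0: vr[C=0] → run C
t=1: vr[C=1024/2501] → run C
t=2: vr[H=0] → run H
t=3: vr[G=1024/2501 H=1024/2501] → run G
t=4: vr[G=2904064/837835 H=1024/2501] → run H
t=5: vr[G=2904064/837835 H=2048/2501] → run H
t=6: vr[G=2904064/837835 H=3072/2501] → run H
t=7: vr[G=2904064/837835 H=4096/2501] → run H
t=8: vr[G=2904064/837835 H=5120/2501] → run H
t=9: vr[G=2904064/837835 H=6144/2501] → run H
t=10: vr[G=2904064/837835] → run G
t=11: vr[G=5465088/837835] → run G
t=12: (idle)
t=13: (idle)
t=14: (idle)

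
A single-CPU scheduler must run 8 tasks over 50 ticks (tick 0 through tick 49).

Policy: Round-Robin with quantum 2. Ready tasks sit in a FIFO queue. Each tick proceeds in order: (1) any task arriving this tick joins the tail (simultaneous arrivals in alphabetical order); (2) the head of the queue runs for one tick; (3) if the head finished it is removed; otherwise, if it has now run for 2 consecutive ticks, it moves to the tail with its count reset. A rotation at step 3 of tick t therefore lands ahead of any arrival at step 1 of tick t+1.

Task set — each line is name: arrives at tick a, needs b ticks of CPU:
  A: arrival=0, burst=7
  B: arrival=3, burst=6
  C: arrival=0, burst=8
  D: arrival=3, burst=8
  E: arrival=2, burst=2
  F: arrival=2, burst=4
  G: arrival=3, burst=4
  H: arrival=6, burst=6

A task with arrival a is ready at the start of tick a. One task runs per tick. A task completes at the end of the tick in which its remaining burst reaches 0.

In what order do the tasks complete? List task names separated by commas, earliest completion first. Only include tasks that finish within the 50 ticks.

t=0: queue=[A,C] q_used=0 → run A
t=1: queue=[A,C] q_used=1 → run A
t=2: queue=[C,A,E,F] q_used=0 → run C
t=3: queue=[C,A,E,F,B,D,G] q_used=1 → run C
t=4: queue=[A,E,F,B,D,G,C] q_used=0 → run A
t=5: queue=[A,E,F,B,D,G,C] q_used=1 → run A
t=6: queue=[E,F,B,D,G,C,A,H] q_used=0 → run E
t=7: queue=[E,F,B,D,G,C,A,H] q_used=1 → run E
t=8: queue=[F,B,D,G,C,A,H] q_used=0 → run F
t=9: queue=[F,B,D,G,C,A,H] q_used=1 → run F
t=10: queue=[B,D,G,C,A,H,F] q_used=0 → run B
t=11: queue=[B,D,G,C,A,H,F] q_used=1 → run B
t=12: queue=[D,G,C,A,H,F,B] q_used=0 → run D
t=13: queue=[D,G,C,A,H,F,B] q_used=1 → run D
t=14: queue=[G,C,A,H,F,B,D] q_used=0 → run G
t=15: queue=[G,C,A,H,F,B,D] q_used=1 → run G
t=16: queue=[C,A,H,F,B,D,G] q_used=0 → run C
t=17: queue=[C,A,H,F,B,D,G] q_used=1 → run C
t=18: queue=[A,H,F,B,D,G,C] q_used=0 → run A
t=19: queue=[A,H,F,B,D,G,C] q_used=1 → run A
t=20: queue=[H,F,B,D,G,C,A] q_used=0 → run H
t=21: queue=[H,F,B,D,G,C,A] q_used=1 → run H
t=22: queue=[F,B,D,G,C,A,H] q_used=0 → run F
t=23: queue=[F,B,D,G,C,A,H] q_used=1 → run F
t=24: queue=[B,D,G,C,A,H] q_used=0 → run B
t=25: queue=[B,D,G,C,A,H] q_used=1 → run B
t=26: queue=[D,G,C,A,H,B] q_used=0 → run D
t=27: queue=[D,G,C,A,H,B] q_used=1 → run D
t=28: queue=[G,C,A,H,B,D] q_used=0 → run G
t=29: queue=[G,C,A,H,B,D] q_used=1 → run G
t=30: queue=[C,A,H,B,D] q_used=0 → run C
t=31: queue=[C,A,H,B,D] q_used=1 → run C
t=32: queue=[A,H,B,D,C] q_used=0 → run A
t=33: queue=[H,B,D,C] q_used=0 → run H
t=34: queue=[H,B,D,C] q_used=1 → run H
t=35: queue=[B,D,C,H] q_used=0 → run B
t=36: queue=[B,D,C,H] q_used=1 → run B
t=37: queue=[D,C,H] q_used=0 → run D
t=38: queue=[D,C,H] q_used=1 → run D
t=39: queue=[C,H,D] q_used=0 → run C
t=40: queue=[C,H,D] q_used=1 → run C
t=41: queue=[H,D] q_used=0 → run H
t=42: queue=[H,D] q_used=1 → run H
t=43: queue=[D] q_used=0 → run D
t=44: queue=[D] q_used=1 → run D
t=45: (idle)
t=46: (idle)
t=47: (idle)
t=48: (idle)
t=49: (idle)

completion order = E, F, G, A, B, C, H, D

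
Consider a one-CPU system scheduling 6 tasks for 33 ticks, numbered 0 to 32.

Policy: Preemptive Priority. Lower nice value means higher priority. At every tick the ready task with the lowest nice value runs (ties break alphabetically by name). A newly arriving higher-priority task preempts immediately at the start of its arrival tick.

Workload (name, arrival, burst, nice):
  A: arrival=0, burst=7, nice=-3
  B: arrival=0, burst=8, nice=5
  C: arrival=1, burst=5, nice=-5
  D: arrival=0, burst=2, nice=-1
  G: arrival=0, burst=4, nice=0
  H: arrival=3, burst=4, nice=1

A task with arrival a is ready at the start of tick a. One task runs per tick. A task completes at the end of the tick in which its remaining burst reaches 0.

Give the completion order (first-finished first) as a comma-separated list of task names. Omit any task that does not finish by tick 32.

completion order = C, A, D, G, H, B

t=0: ready={A,B,D,G} → run A
t=1: ready={A,B,C,D,G} → run C
t=2: ready={A,B,C,D,G} → run C
t=3: ready={A,B,C,D,G,H} → run C
t=4: ready={A,B,C,D,G,H} → run C
t=5: ready={A,B,C,D,G,H} → run C
t=6: ready={A,B,D,G,H} → run A
t=7: ready={A,B,D,G,H} → run A
t=8: ready={A,B,D,G,H} → run A
t=9: ready={A,B,D,G,H} → run A
t=10: ready={A,B,D,G,H} → run A
t=11: ready={A,B,D,G,H} → run A
t=12: ready={B,D,G,H} → run D
t=13: ready={B,D,G,H} → run D
t=14: ready={B,G,H} → run G
t=15: ready={B,G,H} → run G
t=16: ready={B,G,H} → run G
t=17: ready={B,G,H} → run G
t=18: ready={B,H} → run H
t=19: ready={B,H} → run H
t=20: ready={B,H} → run H
t=21: ready={B,H} → run H
t=22: ready={B} → run B
t=23: ready={B} → run B
t=24: ready={B} → run B
t=25: ready={B} → run B
t=26: ready={B} → run B
t=27: ready={B} → run B
t=28: ready={B} → run B
t=29: ready={B} → run B
t=30: (idle)
t=31: (idle)
t=32: (idle)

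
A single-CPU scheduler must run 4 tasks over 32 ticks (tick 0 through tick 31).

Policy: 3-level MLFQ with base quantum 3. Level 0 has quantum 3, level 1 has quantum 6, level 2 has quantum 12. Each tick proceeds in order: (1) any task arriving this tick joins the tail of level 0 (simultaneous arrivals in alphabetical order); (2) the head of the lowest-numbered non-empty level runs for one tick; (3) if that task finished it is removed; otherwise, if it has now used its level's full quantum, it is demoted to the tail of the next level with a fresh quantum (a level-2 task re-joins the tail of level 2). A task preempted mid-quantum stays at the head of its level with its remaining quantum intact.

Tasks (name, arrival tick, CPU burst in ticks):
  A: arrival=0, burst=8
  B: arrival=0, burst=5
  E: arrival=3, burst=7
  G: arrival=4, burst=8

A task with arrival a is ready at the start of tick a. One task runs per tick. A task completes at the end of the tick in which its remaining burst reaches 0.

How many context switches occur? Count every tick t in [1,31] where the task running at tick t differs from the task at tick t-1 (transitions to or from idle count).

t=0: L0/L1/L2 = AB/-/- → run A
t=1: L0/L1/L2 = AB/-/- → run A
t=2: L0/L1/L2 = AB/-/- → run A
t=3: L0/L1/L2 = BE/A/- → run B
t=4: L0/L1/L2 = BEG/A/- → run B
t=5: L0/L1/L2 = BEG/A/- → run B
t=6: L0/L1/L2 = EG/AB/- → run E
t=7: L0/L1/L2 = EG/AB/- → run E
t=8: L0/L1/L2 = EG/AB/- → run E
t=9: L0/L1/L2 = G/ABE/- → run G
t=10: L0/L1/L2 = G/ABE/- → run G
t=11: L0/L1/L2 = G/ABE/- → run G
t=12: L0/L1/L2 = -/ABEG/- → run A
t=13: L0/L1/L2 = -/ABEG/- → run A
t=14: L0/L1/L2 = -/ABEG/- → run A
t=15: L0/L1/L2 = -/ABEG/- → run A
t=16: L0/L1/L2 = -/ABEG/- → run A
t=17: L0/L1/L2 = -/BEG/- → run B
t=18: L0/L1/L2 = -/BEG/- → run B
t=19: L0/L1/L2 = -/EG/- → run E
t=20: L0/L1/L2 = -/EG/- → run E
t=21: L0/L1/L2 = -/EG/- → run E
t=22: L0/L1/L2 = -/EG/- → run E
t=23: L0/L1/L2 = -/G/- → run G
t=24: L0/L1/L2 = -/G/- → run G
t=25: L0/L1/L2 = -/G/- → run G
t=26: L0/L1/L2 = -/G/- → run G
t=27: L0/L1/L2 = -/G/- → run G
t=28: (idle)
t=29: (idle)
t=30: (idle)
t=31: (idle)

context switches = 8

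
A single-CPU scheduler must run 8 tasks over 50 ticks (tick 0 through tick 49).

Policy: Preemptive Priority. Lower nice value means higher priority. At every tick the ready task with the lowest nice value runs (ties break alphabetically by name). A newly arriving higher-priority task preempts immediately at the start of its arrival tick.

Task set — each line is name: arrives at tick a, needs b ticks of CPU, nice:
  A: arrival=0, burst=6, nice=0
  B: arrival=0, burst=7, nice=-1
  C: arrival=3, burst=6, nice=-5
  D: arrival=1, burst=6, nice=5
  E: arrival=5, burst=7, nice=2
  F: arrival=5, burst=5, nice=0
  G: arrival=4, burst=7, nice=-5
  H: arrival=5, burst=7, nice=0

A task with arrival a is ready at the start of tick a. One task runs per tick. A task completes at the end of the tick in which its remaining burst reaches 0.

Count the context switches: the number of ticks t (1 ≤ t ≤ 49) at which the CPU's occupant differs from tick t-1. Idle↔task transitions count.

context switches = 8

t=0: ready={A,B} → run B
t=1: ready={A,B,D} → run B
t=2: ready={A,B,D} → run B
t=3: ready={A,B,C,D} → run C
t=4: ready={A,B,C,D,G} → run C
t=5: ready={A,B,C,D,E,F,G,H} → run C
t=6: ready={A,B,C,D,E,F,G,H} → run C
t=7: ready={A,B,C,D,E,F,G,H} → run C
t=8: ready={A,B,C,D,E,F,G,H} → run C
t=9: ready={A,B,D,E,F,G,H} → run G
t=10: ready={A,B,D,E,F,G,H} → run G
t=11: ready={A,B,D,E,F,G,H} → run G
t=12: ready={A,B,D,E,F,G,H} → run G
t=13: ready={A,B,D,E,F,G,H} → run G
t=14: ready={A,B,D,E,F,G,H} → run G
t=15: ready={A,B,D,E,F,G,H} → run G
t=16: ready={A,B,D,E,F,H} → run B
t=17: ready={A,B,D,E,F,H} → run B
t=18: ready={A,B,D,E,F,H} → run B
t=19: ready={A,B,D,E,F,H} → run B
t=20: ready={A,D,E,F,H} → run A
t=21: ready={A,D,E,F,H} → run A
t=22: ready={A,D,E,F,H} → run A
t=23: ready={A,D,E,F,H} → run A
t=24: ready={A,D,E,F,H} → run A
t=25: ready={A,D,E,F,H} → run A
t=26: ready={D,E,F,H} → run F
t=27: ready={D,E,F,H} → run F
t=28: ready={D,E,F,H} → run F
t=29: ready={D,E,F,H} → run F
t=30: ready={D,E,F,H} → run F
t=31: ready={D,E,H} → run H
t=32: ready={D,E,H} → run H
t=33: ready={D,E,H} → run H
t=34: ready={D,E,H} → run H
t=35: ready={D,E,H} → run H
t=36: ready={D,E,H} → run H
t=37: ready={D,E,H} → run H
t=38: ready={D,E} → run E
t=39: ready={D,E} → run E
t=40: ready={D,E} → run E
t=41: ready={D,E} → run E
t=42: ready={D,E} → run E
t=43: ready={D,E} → run E
t=44: ready={D,E} → run E
t=45: ready={D} → run D
t=46: ready={D} → run D
t=47: ready={D} → run D
t=48: ready={D} → run D
t=49: ready={D} → run D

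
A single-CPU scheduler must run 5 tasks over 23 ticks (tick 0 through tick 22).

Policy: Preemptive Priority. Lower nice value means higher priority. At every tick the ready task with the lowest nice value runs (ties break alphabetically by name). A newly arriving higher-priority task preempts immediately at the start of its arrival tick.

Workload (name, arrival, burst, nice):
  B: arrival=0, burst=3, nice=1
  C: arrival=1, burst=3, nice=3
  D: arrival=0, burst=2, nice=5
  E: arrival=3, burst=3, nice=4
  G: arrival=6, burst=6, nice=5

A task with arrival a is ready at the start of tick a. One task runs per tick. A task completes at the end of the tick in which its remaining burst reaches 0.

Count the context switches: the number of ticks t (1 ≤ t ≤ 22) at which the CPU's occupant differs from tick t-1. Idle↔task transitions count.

t=0: ready={B,D} → run B
t=1: ready={B,C,D} → run B
t=2: ready={B,C,D} → run B
t=3: ready={C,D,E} → run C
t=4: ready={C,D,E} → run C
t=5: ready={C,D,E} → run C
t=6: ready={D,E,G} → run E
t=7: ready={D,E,G} → run E
t=8: ready={D,E,G} → run E
t=9: ready={D,G} → run D
t=10: ready={D,G} → run D
t=11: ready={G} → run G
t=12: ready={G} → run G
t=13: ready={G} → run G
t=14: ready={G} → run G
t=15: ready={G} → run G
t=16: ready={G} → run G
t=17: (idle)
t=18: (idle)
t=19: (idle)
t=20: (idle)
t=21: (idle)
t=22: (idle)

context switches = 5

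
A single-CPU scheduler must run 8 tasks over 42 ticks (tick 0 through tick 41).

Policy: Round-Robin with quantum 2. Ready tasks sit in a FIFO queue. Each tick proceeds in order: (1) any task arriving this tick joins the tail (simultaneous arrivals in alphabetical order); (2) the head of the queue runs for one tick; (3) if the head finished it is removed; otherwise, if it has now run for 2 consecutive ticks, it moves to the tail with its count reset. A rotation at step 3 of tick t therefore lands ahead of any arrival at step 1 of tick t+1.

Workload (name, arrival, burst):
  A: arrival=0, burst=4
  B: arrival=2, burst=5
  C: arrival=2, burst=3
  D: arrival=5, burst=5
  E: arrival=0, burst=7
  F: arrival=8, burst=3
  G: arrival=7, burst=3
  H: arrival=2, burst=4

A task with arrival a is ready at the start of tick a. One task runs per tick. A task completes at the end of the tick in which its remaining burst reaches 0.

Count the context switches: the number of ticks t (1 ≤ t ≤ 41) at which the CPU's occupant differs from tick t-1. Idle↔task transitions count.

context switches = 20

t=0: queue=[A,E] q_used=0 → run A
t=1: queue=[A,E] q_used=1 → run A
t=2: queue=[E,A,B,C,H] q_used=0 → run E
t=3: queue=[E,A,B,C,H] q_used=1 → run E
t=4: queue=[A,B,C,H,E] q_used=0 → run A
t=5: queue=[A,B,C,H,E,D] q_used=1 → run A
t=6: queue=[B,C,H,E,D] q_used=0 → run B
t=7: queue=[B,C,H,E,D,G] q_used=1 → run B
t=8: queue=[C,H,E,D,G,B,F] q_used=0 → run C
t=9: queue=[C,H,E,D,G,B,F] q_used=1 → run C
t=10: queue=[H,E,D,G,B,F,C] q_used=0 → run H
t=11: queue=[H,E,D,G,B,F,C] q_used=1 → run H
t=12: queue=[E,D,G,B,F,C,H] q_used=0 → run E
t=13: queue=[E,D,G,B,F,C,H] q_used=1 → run E
t=14: queue=[D,G,B,F,C,H,E] q_used=0 → run D
t=15: queue=[D,G,B,F,C,H,E] q_used=1 → run D
t=16: queue=[G,B,F,C,H,E,D] q_used=0 → run G
t=17: queue=[G,B,F,C,H,E,D] q_used=1 → run G
t=18: queue=[B,F,C,H,E,D,G] q_used=0 → run B
t=19: queue=[B,F,C,H,E,D,G] q_used=1 → run B
t=20: queue=[F,C,H,E,D,G,B] q_used=0 → run F
t=21: queue=[F,C,H,E,D,G,B] q_used=1 → run F
t=22: queue=[C,H,E,D,G,B,F] q_used=0 → run C
t=23: queue=[H,E,D,G,B,F] q_used=0 → run H
t=24: queue=[H,E,D,G,B,F] q_used=1 → run H
t=25: queue=[E,D,G,B,F] q_used=0 → run E
t=26: queue=[E,D,G,B,F] q_used=1 → run E
t=27: queue=[D,G,B,F,E] q_used=0 → run D
t=28: queue=[D,G,B,F,E] q_used=1 → run D
t=29: queue=[G,B,F,E,D] q_used=0 → run G
t=30: queue=[B,F,E,D] q_used=0 → run B
t=31: queue=[F,E,D] q_used=0 → run F
t=32: queue=[E,D] q_used=0 → run E
t=33: queue=[D] q_used=0 → run D
t=34: (idle)
t=35: (idle)
t=36: (idle)
t=37: (idle)
t=38: (idle)
t=39: (idle)
t=40: (idle)
t=41: (idle)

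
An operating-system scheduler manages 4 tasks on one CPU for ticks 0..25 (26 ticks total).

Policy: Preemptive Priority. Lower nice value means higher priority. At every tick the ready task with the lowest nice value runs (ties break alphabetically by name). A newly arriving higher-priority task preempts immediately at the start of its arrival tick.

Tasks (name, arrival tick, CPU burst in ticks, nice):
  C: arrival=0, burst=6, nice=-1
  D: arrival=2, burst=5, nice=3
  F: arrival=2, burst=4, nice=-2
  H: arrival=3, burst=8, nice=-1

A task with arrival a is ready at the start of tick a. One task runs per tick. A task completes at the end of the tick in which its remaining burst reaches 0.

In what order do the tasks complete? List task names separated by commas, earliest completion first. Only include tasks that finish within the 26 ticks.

t=0: ready={C} → run C
t=1: ready={C} → run C
t=2: ready={C,D,F} → run F
t=3: ready={C,D,F,H} → run F
t=4: ready={C,D,F,H} → run F
t=5: ready={C,D,F,H} → run F
t=6: ready={C,D,H} → run C
t=7: ready={C,D,H} → run C
t=8: ready={C,D,H} → run C
t=9: ready={C,D,H} → run C
t=10: ready={D,H} → run H
t=11: ready={D,H} → run H
t=12: ready={D,H} → run H
t=13: ready={D,H} → run H
t=14: ready={D,H} → run H
t=15: ready={D,H} → run H
t=16: ready={D,H} → run H
t=17: ready={D,H} → run H
t=18: ready={D} → run D
t=19: ready={D} → run D
t=20: ready={D} → run D
t=21: ready={D} → run D
t=22: ready={D} → run D
t=23: (idle)
t=24: (idle)
t=25: (idle)

completion order = F, C, H, D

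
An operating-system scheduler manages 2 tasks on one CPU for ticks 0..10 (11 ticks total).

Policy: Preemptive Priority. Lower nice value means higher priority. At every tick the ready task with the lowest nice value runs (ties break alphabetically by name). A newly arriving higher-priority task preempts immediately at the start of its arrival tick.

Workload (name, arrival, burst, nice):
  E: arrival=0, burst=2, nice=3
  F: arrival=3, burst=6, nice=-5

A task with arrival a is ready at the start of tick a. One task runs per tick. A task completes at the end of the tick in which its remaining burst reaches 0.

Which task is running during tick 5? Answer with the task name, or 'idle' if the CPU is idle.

running at tick 5 = F

t=0: ready={E} → run E
t=1: ready={E} → run E
t=2: (idle)
t=3: ready={F} → run F
t=4: ready={F} → run F
t=5: ready={F} → run F
t=6: ready={F} → run F
t=7: ready={F} → run F
t=8: ready={F} → run F
t=9: (idle)
t=10: (idle)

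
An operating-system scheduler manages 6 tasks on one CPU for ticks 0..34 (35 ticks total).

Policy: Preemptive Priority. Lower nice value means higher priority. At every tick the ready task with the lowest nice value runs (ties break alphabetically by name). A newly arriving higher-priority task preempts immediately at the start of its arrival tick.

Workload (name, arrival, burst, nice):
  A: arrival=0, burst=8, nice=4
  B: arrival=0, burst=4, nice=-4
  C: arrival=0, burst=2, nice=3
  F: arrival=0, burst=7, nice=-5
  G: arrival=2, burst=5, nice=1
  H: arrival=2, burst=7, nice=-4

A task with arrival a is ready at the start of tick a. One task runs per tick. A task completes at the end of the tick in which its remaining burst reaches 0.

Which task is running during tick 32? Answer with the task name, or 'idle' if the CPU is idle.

running at tick 32 = A

t=0: ready={A,B,C,F} → run F
t=1: ready={A,B,C,F} → run F
t=2: ready={A,B,C,F,G,H} → run F
t=3: ready={A,B,C,F,G,H} → run F
t=4: ready={A,B,C,F,G,H} → run F
t=5: ready={A,B,C,F,G,H} → run F
t=6: ready={A,B,C,F,G,H} → run F
t=7: ready={A,B,C,G,H} → run B
t=8: ready={A,B,C,G,H} → run B
t=9: ready={A,B,C,G,H} → run B
t=10: ready={A,B,C,G,H} → run B
t=11: ready={A,C,G,H} → run H
t=12: ready={A,C,G,H} → run H
t=13: ready={A,C,G,H} → run H
t=14: ready={A,C,G,H} → run H
t=15: ready={A,C,G,H} → run H
t=16: ready={A,C,G,H} → run H
t=17: ready={A,C,G,H} → run H
t=18: ready={A,C,G} → run G
t=19: ready={A,C,G} → run G
t=20: ready={A,C,G} → run G
t=21: ready={A,C,G} → run G
t=22: ready={A,C,G} → run G
t=23: ready={A,C} → run C
t=24: ready={A,C} → run C
t=25: ready={A} → run A
t=26: ready={A} → run A
t=27: ready={A} → run A
t=28: ready={A} → run A
t=29: ready={A} → run A
t=30: ready={A} → run A
t=31: ready={A} → run A
t=32: ready={A} → run A
t=33: (idle)
t=34: (idle)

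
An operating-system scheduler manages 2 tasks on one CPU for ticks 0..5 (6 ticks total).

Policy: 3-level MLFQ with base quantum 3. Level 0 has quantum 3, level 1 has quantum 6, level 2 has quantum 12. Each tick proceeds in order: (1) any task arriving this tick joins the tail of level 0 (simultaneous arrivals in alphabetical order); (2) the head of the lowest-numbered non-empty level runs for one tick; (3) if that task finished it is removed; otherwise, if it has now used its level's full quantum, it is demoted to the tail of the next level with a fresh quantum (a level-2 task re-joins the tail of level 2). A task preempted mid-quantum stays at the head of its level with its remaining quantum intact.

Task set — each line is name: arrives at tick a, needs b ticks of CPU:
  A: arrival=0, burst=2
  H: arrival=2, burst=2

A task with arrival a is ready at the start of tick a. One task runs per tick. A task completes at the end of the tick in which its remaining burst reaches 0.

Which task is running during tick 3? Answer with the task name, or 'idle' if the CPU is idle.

t=0: L0/L1/L2 = A/-/- → run A
t=1: L0/L1/L2 = A/-/- → run A
t=2: L0/L1/L2 = H/-/- → run H
t=3: L0/L1/L2 = H/-/- → run H
t=4: (idle)
t=5: (idle)

running at tick 3 = H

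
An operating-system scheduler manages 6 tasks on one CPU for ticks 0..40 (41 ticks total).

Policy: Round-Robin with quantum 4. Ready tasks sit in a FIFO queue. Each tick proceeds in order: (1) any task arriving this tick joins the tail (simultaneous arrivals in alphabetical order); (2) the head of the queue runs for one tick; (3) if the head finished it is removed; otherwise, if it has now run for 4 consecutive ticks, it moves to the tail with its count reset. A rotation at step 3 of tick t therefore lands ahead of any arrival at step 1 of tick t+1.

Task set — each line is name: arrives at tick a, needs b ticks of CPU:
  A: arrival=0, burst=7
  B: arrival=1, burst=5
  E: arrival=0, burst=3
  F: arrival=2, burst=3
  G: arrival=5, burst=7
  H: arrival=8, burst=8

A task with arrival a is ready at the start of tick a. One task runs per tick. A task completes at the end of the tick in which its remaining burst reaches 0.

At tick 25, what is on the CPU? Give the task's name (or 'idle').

running at tick 25 = B

t=0: queue=[A,E] q_used=0 → run A
t=1: queue=[A,E,B] q_used=1 → run A
t=2: queue=[A,E,B,F] q_used=2 → run A
t=3: queue=[A,E,B,F] q_used=3 → run A
t=4: queue=[E,B,F,A] q_used=0 → run E
t=5: queue=[E,B,F,A,G] q_used=1 → run E
t=6: queue=[E,B,F,A,G] q_used=2 → run E
t=7: queue=[B,F,A,G] q_used=0 → run B
t=8: queue=[B,F,A,G,H] q_used=1 → run B
t=9: queue=[B,F,A,G,H] q_used=2 → run B
t=10: queue=[B,F,A,G,H] q_used=3 → run B
t=11: queue=[F,A,G,H,B] q_used=0 → run F
t=12: queue=[F,A,G,H,B] q_used=1 → run F
t=13: queue=[F,A,G,H,B] q_used=2 → run F
t=14: queue=[A,G,H,B] q_used=0 → run A
t=15: queue=[A,G,H,B] q_used=1 → run A
t=16: queue=[A,G,H,B] q_used=2 → run A
t=17: queue=[G,H,B] q_used=0 → run G
t=18: queue=[G,H,B] q_used=1 → run G
t=19: queue=[G,H,B] q_used=2 → run G
t=20: queue=[G,H,B] q_used=3 → run G
t=21: queue=[H,B,G] q_used=0 → run H
t=22: queue=[H,B,G] q_used=1 → run H
t=23: queue=[H,B,G] q_used=2 → run H
t=24: queue=[H,B,G] q_used=3 → run H
t=25: queue=[B,G,H] q_used=0 → run B
t=26: queue=[G,H] q_used=0 → run G
t=27: queue=[G,H] q_used=1 → run G
t=28: queue=[G,H] q_used=2 → run G
t=29: queue=[H] q_used=0 → run H
t=30: queue=[H] q_used=1 → run H
t=31: queue=[H] q_used=2 → run H
t=32: queue=[H] q_used=3 → run H
t=33: (idle)
t=34: (idle)
t=35: (idle)
t=36: (idle)
t=37: (idle)
t=38: (idle)
t=39: (idle)
t=40: (idle)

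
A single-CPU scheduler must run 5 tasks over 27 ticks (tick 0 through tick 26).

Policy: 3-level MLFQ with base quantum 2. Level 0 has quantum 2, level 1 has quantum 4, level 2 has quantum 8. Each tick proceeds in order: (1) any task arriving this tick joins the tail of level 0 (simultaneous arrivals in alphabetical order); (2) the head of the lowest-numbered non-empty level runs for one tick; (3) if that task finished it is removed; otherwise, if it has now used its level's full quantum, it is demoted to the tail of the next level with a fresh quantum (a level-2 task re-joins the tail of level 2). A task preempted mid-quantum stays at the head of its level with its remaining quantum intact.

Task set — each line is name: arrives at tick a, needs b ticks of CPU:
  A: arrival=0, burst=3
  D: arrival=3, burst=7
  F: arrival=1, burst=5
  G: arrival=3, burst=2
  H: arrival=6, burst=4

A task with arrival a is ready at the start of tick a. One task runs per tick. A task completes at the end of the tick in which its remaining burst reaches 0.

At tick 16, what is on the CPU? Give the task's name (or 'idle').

running at tick 16 = D

t=0: L0/L1/L2 = A/-/- → run A
t=1: L0/L1/L2 = AF/-/- → run A
t=2: L0/L1/L2 = F/A/- → run F
t=3: L0/L1/L2 = FDG/A/- → run F
t=4: L0/L1/L2 = DG/AF/- → run D
t=5: L0/L1/L2 = DG/AF/- → run D
t=6: L0/L1/L2 = GH/AFD/- → run G
t=7: L0/L1/L2 = GH/AFD/- → run G
t=8: L0/L1/L2 = H/AFD/- → run H
t=9: L0/L1/L2 = H/AFD/- → run H
t=10: L0/L1/L2 = -/AFDH/- → run A
t=11: L0/L1/L2 = -/FDH/- → run F
t=12: L0/L1/L2 = -/FDH/- → run F
t=13: L0/L1/L2 = -/FDH/- → run F
t=14: L0/L1/L2 = -/DH/- → run D
t=15: L0/L1/L2 = -/DH/- → run D
t=16: L0/L1/L2 = -/DH/- → run D
t=17: L0/L1/L2 = -/DH/- → run D
t=18: L0/L1/L2 = -/H/D → run H
t=19: L0/L1/L2 = -/H/D → run H
t=20: L0/L1/L2 = -/-/D → run D
t=21: (idle)
t=22: (idle)
t=23: (idle)
t=24: (idle)
t=25: (idle)
t=26: (idle)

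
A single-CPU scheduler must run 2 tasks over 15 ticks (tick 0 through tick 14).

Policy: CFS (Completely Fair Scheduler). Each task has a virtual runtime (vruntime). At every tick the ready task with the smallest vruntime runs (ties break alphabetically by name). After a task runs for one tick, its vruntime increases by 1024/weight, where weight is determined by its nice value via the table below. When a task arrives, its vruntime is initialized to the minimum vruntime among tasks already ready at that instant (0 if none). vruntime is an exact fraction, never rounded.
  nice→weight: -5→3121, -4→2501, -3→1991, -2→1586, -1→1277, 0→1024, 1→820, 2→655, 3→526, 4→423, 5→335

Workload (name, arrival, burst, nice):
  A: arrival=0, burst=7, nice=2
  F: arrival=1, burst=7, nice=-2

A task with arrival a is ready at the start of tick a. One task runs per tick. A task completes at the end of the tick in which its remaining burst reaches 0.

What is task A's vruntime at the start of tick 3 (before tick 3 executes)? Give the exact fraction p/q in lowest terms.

t=0: vr[A=0] → run A
t=1: vr[A=1024/655 F=1024/655] → run A
t=2: vr[A=2048/655 F=1024/655] → run F
t=3: vr[A=2048/655 F=1147392/519415] → run F
t=4: vr[A=2048/655 F=1482752/519415] → run F
t=5: vr[A=2048/655 F=1818112/519415] → run A
t=6: vr[A=3072/655 F=1818112/519415] → run F
t=7: vr[A=3072/655 F=2153472/519415] → run F
t=8: vr[A=3072/655 F=2488832/519415] → run A
t=9: vr[A=4096/655 F=2488832/519415] → run F
t=10: vr[A=4096/655 F=2824192/519415] → run F
t=11: vr[A=4096/655] → run A
t=12: vr[A=1024/131] → run A
t=13: vr[A=6144/655] → run A
t=14: (idle)

vruntime(A, start of tick 3) = 2048/655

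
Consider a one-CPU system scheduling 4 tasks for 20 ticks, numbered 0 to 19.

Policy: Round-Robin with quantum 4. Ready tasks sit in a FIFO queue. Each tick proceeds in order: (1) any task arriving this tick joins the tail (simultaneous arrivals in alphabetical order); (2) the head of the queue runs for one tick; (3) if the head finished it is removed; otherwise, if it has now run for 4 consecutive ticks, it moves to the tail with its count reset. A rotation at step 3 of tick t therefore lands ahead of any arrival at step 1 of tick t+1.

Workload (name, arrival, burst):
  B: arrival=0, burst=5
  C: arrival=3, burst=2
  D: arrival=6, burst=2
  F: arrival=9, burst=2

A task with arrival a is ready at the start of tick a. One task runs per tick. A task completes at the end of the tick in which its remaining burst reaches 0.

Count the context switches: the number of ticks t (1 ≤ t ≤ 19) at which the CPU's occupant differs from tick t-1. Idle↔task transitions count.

t=0: queue=[B] q_used=0 → run B
t=1: queue=[B] q_used=1 → run B
t=2: queue=[B] q_used=2 → run B
t=3: queue=[B,C] q_used=3 → run B
t=4: queue=[C,B] q_used=0 → run C
t=5: queue=[C,B] q_used=1 → run C
t=6: queue=[B,D] q_used=0 → run B
t=7: queue=[D] q_used=0 → run D
t=8: queue=[D] q_used=1 → run D
t=9: queue=[F] q_used=0 → run F
t=10: queue=[F] q_used=1 → run F
t=11: (idle)
t=12: (idle)
t=13: (idle)
t=14: (idle)
t=15: (idle)
t=16: (idle)
t=17: (idle)
t=18: (idle)
t=19: (idle)

context switches = 5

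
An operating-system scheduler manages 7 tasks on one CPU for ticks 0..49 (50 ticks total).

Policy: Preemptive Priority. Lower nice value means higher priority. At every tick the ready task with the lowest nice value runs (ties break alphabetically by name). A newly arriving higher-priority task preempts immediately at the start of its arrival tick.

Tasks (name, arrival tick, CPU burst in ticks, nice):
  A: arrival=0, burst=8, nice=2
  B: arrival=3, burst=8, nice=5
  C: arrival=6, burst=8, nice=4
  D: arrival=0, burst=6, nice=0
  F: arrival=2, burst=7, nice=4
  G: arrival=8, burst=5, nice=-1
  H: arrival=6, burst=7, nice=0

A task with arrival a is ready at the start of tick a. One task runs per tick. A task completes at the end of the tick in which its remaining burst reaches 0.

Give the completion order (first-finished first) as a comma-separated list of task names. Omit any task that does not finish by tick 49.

t=0: ready={A,D} → run D
t=1: ready={A,D} → run D
t=2: ready={A,D,F} → run D
t=3: ready={A,B,D,F} → run D
t=4: ready={A,B,D,F} → run D
t=5: ready={A,B,D,F} → run D
t=6: ready={A,B,C,F,H} → run H
t=7: ready={A,B,C,F,H} → run H
t=8: ready={A,B,C,F,G,H} → run G
t=9: ready={A,B,C,F,G,H} → run G
t=10: ready={A,B,C,F,G,H} → run G
t=11: ready={A,B,C,F,G,H} → run G
t=12: ready={A,B,C,F,G,H} → run G
t=13: ready={A,B,C,F,H} → run H
t=14: ready={A,B,C,F,H} → run H
t=15: ready={A,B,C,F,H} → run H
t=16: ready={A,B,C,F,H} → run H
t=17: ready={A,B,C,F,H} → run H
t=18: ready={A,B,C,F} → run A
t=19: ready={A,B,C,F} → run A
t=20: ready={A,B,C,F} → run A
t=21: ready={A,B,C,F} → run A
t=22: ready={A,B,C,F} → run A
t=23: ready={A,B,C,F} → run A
t=24: ready={A,B,C,F} → run A
t=25: ready={A,B,C,F} → run A
t=26: ready={B,C,F} → run C
t=27: ready={B,C,F} → run C
t=28: ready={B,C,F} → run C
t=29: ready={B,C,F} → run C
t=30: ready={B,C,F} → run C
t=31: ready={B,C,F} → run C
t=32: ready={B,C,F} → run C
t=33: ready={B,C,F} → run C
t=34: ready={B,F} → run F
t=35: ready={B,F} → run F
t=36: ready={B,F} → run F
t=37: ready={B,F} → run F
t=38: ready={B,F} → run F
t=39: ready={B,F} → run F
t=40: ready={B,F} → run F
t=41: ready={B} → run B
t=42: ready={B} → run B
t=43: ready={B} → run B
t=44: ready={B} → run B
t=45: ready={B} → run B
t=46: ready={B} → run B
t=47: ready={B} → run B
t=48: ready={B} → run B
t=49: (idle)

completion order = D, G, H, A, C, F, B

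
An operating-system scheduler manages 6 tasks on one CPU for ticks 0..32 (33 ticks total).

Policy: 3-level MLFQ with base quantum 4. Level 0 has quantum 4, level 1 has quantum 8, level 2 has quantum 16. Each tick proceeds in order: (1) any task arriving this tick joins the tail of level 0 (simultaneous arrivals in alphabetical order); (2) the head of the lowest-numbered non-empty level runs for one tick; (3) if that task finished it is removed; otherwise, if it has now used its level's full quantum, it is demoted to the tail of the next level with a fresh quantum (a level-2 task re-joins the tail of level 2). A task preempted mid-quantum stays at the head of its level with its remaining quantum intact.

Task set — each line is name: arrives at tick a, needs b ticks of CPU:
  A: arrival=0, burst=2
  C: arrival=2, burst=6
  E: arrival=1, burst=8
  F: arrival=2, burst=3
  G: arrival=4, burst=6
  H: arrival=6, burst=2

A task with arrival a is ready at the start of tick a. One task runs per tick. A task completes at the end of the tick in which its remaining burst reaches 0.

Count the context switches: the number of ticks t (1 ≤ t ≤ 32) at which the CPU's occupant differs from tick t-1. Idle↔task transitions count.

context switches = 9

t=0: L0/L1/L2 = A/-/- → run A
t=1: L0/L1/L2 = AE/-/- → run A
t=2: L0/L1/L2 = ECF/-/- → run E
t=3: L0/L1/L2 = ECF/-/- → run E
t=4: L0/L1/L2 = ECFG/-/- → run E
t=5: L0/L1/L2 = ECFG/-/- → run E
t=6: L0/L1/L2 = CFGH/E/- → run C
t=7: L0/L1/L2 = CFGH/E/- → run C
t=8: L0/L1/L2 = CFGH/E/- → run C
t=9: L0/L1/L2 = CFGH/E/- → run C
t=10: L0/L1/L2 = FGH/EC/- → run F
t=11: L0/L1/L2 = FGH/EC/- → run F
t=12: L0/L1/L2 = FGH/EC/- → run F
t=13: L0/L1/L2 = GH/EC/- → run G
t=14: L0/L1/L2 = GH/EC/- → run G
t=15: L0/L1/L2 = GH/EC/- → run G
t=16: L0/L1/L2 = GH/EC/- → run G
t=17: L0/L1/L2 = H/ECG/- → run H
t=18: L0/L1/L2 = H/ECG/- → run H
t=19: L0/L1/L2 = -/ECG/- → run E
t=20: L0/L1/L2 = -/ECG/- → run E
t=21: L0/L1/L2 = -/ECG/- → run E
t=22: L0/L1/L2 = -/ECG/- → run E
t=23: L0/L1/L2 = -/CG/- → run C
t=24: L0/L1/L2 = -/CG/- → run C
t=25: L0/L1/L2 = -/G/- → run G
t=26: L0/L1/L2 = -/G/- → run G
t=27: (idle)
t=28: (idle)
t=29: (idle)
t=30: (idle)
t=31: (idle)
t=32: (idle)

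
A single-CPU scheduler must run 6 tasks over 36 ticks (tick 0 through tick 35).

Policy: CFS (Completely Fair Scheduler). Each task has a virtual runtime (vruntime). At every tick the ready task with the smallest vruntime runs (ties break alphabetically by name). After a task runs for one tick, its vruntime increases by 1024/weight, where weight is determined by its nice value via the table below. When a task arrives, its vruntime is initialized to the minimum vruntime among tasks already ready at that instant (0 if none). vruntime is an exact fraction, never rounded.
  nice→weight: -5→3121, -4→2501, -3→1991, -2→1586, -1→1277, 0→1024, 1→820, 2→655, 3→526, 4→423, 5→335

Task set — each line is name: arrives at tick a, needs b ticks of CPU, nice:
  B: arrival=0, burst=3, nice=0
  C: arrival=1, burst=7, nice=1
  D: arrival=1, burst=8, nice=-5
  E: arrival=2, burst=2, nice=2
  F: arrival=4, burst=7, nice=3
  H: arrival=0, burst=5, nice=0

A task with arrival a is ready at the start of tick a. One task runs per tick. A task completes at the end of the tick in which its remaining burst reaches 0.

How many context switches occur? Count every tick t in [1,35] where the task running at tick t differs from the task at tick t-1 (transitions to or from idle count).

t=0: vr[B=0 H=0] → run B
t=1: vr[B=1 C=0 D=0 H=0] → run C
t=2: vr[B=1 C=256/205 D=0 E=0 H=0] → run D
t=3: vr[B=1 C=256/205 D=1024/3121 E=0 H=0] → run E
t=4: vr[B=1 C=256/205 D=1024/3121 E=1024/655 F=0 H=0] → run F
t=5: vr[B=1 C=256/205 D=1024/3121 E=1024/655 F=512/263 H=0] → run H
t=6: vr[B=1 C=256/205 D=1024/3121 E=1024/655 F=512/263 H=1] → run D
t=7: vr[B=1 C=256/205 D=2048/3121 E=1024/655 F=512/263 H=1] → run D
t=8: vr[B=1 C=256/205 D=3072/3121 E=1024/655 F=512/263 H=1] → run D
t=9: vr[B=1 C=256/205 D=4096/3121 E=1024/655 F=512/263 H=1] → run B
t=10: vr[B=2 C=256/205 D=4096/3121 E=1024/655 F=512/263 H=1] → run H
t=11: vr[B=2 C=256/205 D=4096/3121 E=1024/655 F=512/263 H=2] → run C
t=12: vr[B=2 C=512/205 D=4096/3121 E=1024/655 F=512/263 H=2] → run D
t=13: vr[B=2 C=512/205 D=5120/3121 E=1024/655 F=512/263 H=2] → run E
t=14: vr[B=2 C=512/205 D=5120/3121 F=512/263 H=2] → run D
t=15: vr[B=2 C=512/205 D=6144/3121 F=512/263 H=2] → run F
t=16: vr[B=2 C=512/205 D=6144/3121 F=1024/263 H=2] → run D
t=17: vr[B=2 C=512/205 D=7168/3121 F=1024/263 H=2] → run B
t=18: vr[C=512/205 D=7168/3121 F=1024/263 H=2] → run H
t=19: vr[C=512/205 D=7168/3121 F=1024/263 H=3] → run D
t=20: vr[C=512/205 F=1024/263 H=3] → run C
t=21: vr[C=768/205 F=1024/263 H=3] → run H
t=22: vr[C=768/205 F=1024/263 H=4] → run C
t=23: vr[C=1024/205 F=1024/263 H=4] → run F
t=24: vr[C=1024/205 F=1536/263 H=4] → run H
t=25: vr[C=1024/205 F=1536/263] → run C
t=26: vr[C=256/41 F=1536/263] → run F
t=27: vr[C=256/41 F=2048/263] → run C
t=28: vr[C=1536/205 F=2048/263] → run C
t=29: vr[F=2048/263] → run F
t=30: vr[F=2560/263] → run F
t=31: vr[F=3072/263] → run F
t=32: (idle)
t=33: (idle)
t=34: (idle)
t=35: (idle)

context switches = 27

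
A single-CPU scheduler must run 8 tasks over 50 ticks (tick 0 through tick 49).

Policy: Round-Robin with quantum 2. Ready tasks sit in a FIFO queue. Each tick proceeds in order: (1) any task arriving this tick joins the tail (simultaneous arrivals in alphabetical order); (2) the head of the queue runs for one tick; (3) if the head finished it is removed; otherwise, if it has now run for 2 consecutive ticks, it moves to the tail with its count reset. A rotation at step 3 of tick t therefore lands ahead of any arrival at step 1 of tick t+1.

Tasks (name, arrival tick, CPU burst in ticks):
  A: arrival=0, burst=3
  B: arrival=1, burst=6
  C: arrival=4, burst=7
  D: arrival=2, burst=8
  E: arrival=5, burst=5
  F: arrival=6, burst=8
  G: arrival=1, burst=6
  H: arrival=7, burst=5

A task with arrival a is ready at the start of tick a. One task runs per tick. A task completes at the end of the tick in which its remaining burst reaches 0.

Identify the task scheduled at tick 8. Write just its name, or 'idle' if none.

t=0: queue=[A] q_used=0 → run A
t=1: queue=[A,B,G] q_used=1 → run A
t=2: queue=[B,G,A,D] q_used=0 → run B
t=3: queue=[B,G,A,D] q_used=1 → run B
t=4: queue=[G,A,D,B,C] q_used=0 → run G
t=5: queue=[G,A,D,B,C,E] q_used=1 → run G
t=6: queue=[A,D,B,C,E,G,F] q_used=0 → run A
t=7: queue=[D,B,C,E,G,F,H] q_used=0 → run D
t=8: queue=[D,B,C,E,G,F,H] q_used=1 → run D
t=9: queue=[B,C,E,G,F,H,D] q_used=0 → run B
t=10: queue=[B,C,E,G,F,H,D] q_used=1 → run B
t=11: queue=[C,E,G,F,H,D,B] q_used=0 → run C
t=12: queue=[C,E,G,F,H,D,B] q_used=1 → run C
t=13: queue=[E,G,F,H,D,B,C] q_used=0 → run E
t=14: queue=[E,G,F,H,D,B,C] q_used=1 → run E
t=15: queue=[G,F,H,D,B,C,E] q_used=0 → run G
t=16: queue=[G,F,H,D,B,C,E] q_used=1 → run G
t=17: queue=[F,H,D,B,C,E,G] q_used=0 → run F
t=18: queue=[F,H,D,B,C,E,G] q_used=1 → run F
t=19: queue=[H,D,B,C,E,G,F] q_used=0 → run H
t=20: queue=[H,D,B,C,E,G,F] q_used=1 → run H
t=21: queue=[D,B,C,E,G,F,H] q_used=0 → run D
t=22: queue=[D,B,C,E,G,F,H] q_used=1 → run D
t=23: queue=[B,C,E,G,F,H,D] q_used=0 → run B
t=24: queue=[B,C,E,G,F,H,D] q_used=1 → run B
t=25: queue=[C,E,G,F,H,D] q_used=0 → run C
t=26: queue=[C,E,G,F,H,D] q_used=1 → run C
t=27: queue=[E,G,F,H,D,C] q_used=0 → run E
t=28: queue=[E,G,F,H,D,C] q_used=1 → run E
t=29: queue=[G,F,H,D,C,E] q_used=0 → run G
t=30: queue=[G,F,H,D,C,E] q_used=1 → run G
t=31: queue=[F,H,D,C,E] q_used=0 → run F
t=32: queue=[F,H,D,C,E] q_used=1 → run F
t=33: queue=[H,D,C,E,F] q_used=0 → run H
t=34: queue=[H,D,C,E,F] q_used=1 → run H
t=35: queue=[D,C,E,F,H] q_used=0 → run D
t=36: queue=[D,C,E,F,H] q_used=1 → run D
t=37: queue=[C,E,F,H,D] q_used=0 → run C
t=38: queue=[C,E,F,H,D] q_used=1 → run C
t=39: queue=[E,F,H,D,C] q_used=0 → run E
t=40: queue=[F,H,D,C] q_used=0 → run F
t=41: queue=[F,H,D,C] q_used=1 → run F
t=42: queue=[H,D,C,F] q_used=0 → run H
t=43: queue=[D,C,F] q_used=0 → run D
t=44: queue=[D,C,F] q_used=1 → run D
t=45: queue=[C,F] q_used=0 → run C
t=46: queue=[F] q_used=0 → run F
t=47: queue=[F] q_used=1 → run F
t=48: (idle)
t=49: (idle)

running at tick 8 = D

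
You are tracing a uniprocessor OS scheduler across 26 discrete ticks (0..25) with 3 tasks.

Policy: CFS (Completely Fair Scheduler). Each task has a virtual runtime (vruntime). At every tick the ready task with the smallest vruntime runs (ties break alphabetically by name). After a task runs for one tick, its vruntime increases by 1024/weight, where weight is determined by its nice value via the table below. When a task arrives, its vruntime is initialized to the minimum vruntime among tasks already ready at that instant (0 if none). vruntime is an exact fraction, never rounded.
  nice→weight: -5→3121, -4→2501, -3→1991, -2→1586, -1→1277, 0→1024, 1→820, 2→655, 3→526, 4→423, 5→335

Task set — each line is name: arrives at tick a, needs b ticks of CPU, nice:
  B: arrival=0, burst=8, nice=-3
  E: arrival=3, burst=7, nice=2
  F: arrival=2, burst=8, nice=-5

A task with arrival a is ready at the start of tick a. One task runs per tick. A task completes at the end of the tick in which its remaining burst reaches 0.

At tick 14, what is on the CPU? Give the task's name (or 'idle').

t=0: vr[B=0] → run B
t=1: vr[B=1024/1991] → run B
t=2: vr[B=2048/1991 F=2048/1991] → run B
t=3: vr[B=3072/1991 E=2048/1991 F=2048/1991] → run E
t=4: vr[B=3072/1991 E=3380224/1304105 F=2048/1991] → run F
t=5: vr[B=3072/1991 E=3380224/1304105 F=8430592/6213911] → run F
t=6: vr[B=3072/1991 E=3380224/1304105 F=10469376/6213911] → run B
t=7: vr[B=4096/1991 E=3380224/1304105 F=10469376/6213911] → run F
t=8: vr[B=4096/1991 E=3380224/1304105 F=12508160/6213911] → run F
t=9: vr[B=4096/1991 E=3380224/1304105 F=14546944/6213911] → run B
t=10: vr[B=5120/1991 E=3380224/1304105 F=14546944/6213911] → run F
t=11: vr[B=5120/1991 E=3380224/1304105 F=16585728/6213911] → run B
t=12: vr[B=6144/1991 E=3380224/1304105 F=16585728/6213911] → run E
t=13: vr[B=6144/1991 E=5419008/1304105 F=16585728/6213911] → run F
t=14: vr[B=6144/1991 E=5419008/1304105 F=18624512/6213911] → run F
t=15: vr[B=6144/1991 E=5419008/1304105 F=20663296/6213911] → run B
t=16: vr[B=7168/1991 E=5419008/1304105 F=20663296/6213911] → run F
t=17: vr[B=7168/1991 E=5419008/1304105] → run B
t=18: vr[E=5419008/1304105] → run E
t=19: vr[E=7457792/1304105] → run E
t=20: vr[E=9496576/1304105] → run E
t=21: vr[E=2307072/260821] → run E
t=22: vr[E=13574144/1304105] → run E
t=23: (idle)
t=24: (idle)
t=25: (idle)

running at tick 14 = F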